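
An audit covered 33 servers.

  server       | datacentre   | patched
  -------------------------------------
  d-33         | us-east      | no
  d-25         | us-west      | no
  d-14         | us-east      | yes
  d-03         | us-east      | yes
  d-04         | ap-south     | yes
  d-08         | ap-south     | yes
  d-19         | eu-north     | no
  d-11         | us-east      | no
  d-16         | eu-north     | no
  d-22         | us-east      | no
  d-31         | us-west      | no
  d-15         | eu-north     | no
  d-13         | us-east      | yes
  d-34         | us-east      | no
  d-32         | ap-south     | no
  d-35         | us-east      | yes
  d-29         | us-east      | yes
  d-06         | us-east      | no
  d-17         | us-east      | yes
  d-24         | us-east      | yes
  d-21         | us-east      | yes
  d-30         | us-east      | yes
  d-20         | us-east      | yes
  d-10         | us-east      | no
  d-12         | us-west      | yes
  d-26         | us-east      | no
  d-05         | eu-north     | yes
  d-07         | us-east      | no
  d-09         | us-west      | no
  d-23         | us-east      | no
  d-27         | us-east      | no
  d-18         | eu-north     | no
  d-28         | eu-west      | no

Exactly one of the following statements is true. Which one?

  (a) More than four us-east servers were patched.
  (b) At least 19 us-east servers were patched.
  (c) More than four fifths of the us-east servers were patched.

|A| = 20, |A ∩ B| = 10, |A ∖ B| = 10.
(a) requires |A ∩ B| > 4: true.
(b) requires |A ∩ B| ≥ 19: false.
(c) requires |A ∩ B| / |A| > 4/5: false.

(a)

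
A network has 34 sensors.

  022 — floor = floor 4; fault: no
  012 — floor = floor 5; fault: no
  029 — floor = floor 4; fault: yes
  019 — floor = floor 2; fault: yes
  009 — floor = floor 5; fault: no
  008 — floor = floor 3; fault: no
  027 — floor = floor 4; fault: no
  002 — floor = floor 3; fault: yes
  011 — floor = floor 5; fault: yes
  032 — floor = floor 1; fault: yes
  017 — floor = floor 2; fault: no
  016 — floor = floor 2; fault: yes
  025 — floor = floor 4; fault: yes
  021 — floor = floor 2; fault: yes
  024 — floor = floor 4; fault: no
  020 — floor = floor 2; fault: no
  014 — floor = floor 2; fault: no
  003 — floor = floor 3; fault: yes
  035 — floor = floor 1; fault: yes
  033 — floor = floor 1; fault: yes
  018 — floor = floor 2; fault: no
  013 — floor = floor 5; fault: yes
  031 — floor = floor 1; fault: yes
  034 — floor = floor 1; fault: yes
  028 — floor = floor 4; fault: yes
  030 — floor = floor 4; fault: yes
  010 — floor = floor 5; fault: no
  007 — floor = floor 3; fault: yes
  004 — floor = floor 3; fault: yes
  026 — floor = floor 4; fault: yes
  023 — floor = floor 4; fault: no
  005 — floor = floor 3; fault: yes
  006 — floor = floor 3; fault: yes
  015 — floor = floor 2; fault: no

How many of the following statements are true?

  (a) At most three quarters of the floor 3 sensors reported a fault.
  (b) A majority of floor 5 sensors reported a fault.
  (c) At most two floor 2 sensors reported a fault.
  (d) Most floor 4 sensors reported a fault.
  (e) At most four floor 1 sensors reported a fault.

(a) floor 3: |A| = 7, |A ∩ B| = 6; needs |A ∩ B| / |A| ≤ 3/4 — false.
(b) floor 5: |A| = 5, |A ∩ B| = 2; needs |A ∩ B| > |A ∖ B| — false.
(c) floor 2: |A| = 8, |A ∩ B| = 3; needs |A ∩ B| ≤ 2 — false.
(d) floor 4: |A| = 9, |A ∩ B| = 5; needs |A ∩ B| > |A ∖ B| — true.
(e) floor 1: |A| = 5, |A ∩ B| = 5; needs |A ∩ B| ≤ 4 — false.

1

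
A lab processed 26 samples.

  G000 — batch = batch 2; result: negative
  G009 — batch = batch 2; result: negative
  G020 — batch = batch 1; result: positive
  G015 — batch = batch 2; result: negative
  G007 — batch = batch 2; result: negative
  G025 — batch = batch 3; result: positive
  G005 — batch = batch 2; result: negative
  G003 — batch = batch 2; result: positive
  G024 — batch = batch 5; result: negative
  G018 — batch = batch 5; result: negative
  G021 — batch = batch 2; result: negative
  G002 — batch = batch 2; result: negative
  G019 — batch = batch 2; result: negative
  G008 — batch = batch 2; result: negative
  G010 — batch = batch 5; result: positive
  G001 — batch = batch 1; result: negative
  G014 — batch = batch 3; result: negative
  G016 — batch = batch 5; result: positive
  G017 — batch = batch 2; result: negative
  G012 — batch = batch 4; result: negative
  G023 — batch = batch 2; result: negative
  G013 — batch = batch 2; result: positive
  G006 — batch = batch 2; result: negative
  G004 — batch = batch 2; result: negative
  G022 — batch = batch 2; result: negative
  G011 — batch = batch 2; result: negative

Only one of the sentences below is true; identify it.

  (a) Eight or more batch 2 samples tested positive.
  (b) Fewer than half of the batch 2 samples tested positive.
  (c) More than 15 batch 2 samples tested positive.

|A| = 17, |A ∩ B| = 2, |A ∖ B| = 15.
(a) requires |A ∩ B| ≥ 8: false.
(b) requires |A ∩ B| < |A ∖ B|: true.
(c) requires |A ∩ B| > 15: false.

(b)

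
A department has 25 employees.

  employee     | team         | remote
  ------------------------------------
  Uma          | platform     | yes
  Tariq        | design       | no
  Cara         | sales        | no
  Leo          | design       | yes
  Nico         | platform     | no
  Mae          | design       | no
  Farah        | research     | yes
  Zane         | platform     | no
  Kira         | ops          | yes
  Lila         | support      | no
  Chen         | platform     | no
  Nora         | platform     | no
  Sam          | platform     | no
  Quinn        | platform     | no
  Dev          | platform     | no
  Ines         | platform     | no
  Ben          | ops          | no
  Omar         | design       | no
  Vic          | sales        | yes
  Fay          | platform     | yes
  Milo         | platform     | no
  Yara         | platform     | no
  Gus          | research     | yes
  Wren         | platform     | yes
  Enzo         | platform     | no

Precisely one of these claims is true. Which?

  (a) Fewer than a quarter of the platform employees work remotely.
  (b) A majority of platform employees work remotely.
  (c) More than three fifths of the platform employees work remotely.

|A| = 14, |A ∩ B| = 3, |A ∖ B| = 11.
(a) requires |A ∩ B| / |A| < 1/4: true.
(b) requires |A ∩ B| > |A ∖ B|: false.
(c) requires |A ∩ B| / |A| > 3/5: false.

(a)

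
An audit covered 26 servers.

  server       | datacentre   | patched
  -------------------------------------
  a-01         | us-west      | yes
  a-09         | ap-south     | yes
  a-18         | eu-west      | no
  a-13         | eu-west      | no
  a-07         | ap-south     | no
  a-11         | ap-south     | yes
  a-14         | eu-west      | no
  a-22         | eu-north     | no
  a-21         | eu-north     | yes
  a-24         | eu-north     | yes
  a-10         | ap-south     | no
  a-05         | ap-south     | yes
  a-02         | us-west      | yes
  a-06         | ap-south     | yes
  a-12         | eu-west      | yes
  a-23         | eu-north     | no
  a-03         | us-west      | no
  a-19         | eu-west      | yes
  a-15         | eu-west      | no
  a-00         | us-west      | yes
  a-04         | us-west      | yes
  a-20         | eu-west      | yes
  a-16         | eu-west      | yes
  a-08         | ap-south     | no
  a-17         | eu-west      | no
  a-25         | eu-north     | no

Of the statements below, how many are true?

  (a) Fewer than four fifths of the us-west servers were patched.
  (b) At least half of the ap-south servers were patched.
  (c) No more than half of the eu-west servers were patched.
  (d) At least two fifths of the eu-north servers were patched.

(a) us-west: |A| = 5, |A ∩ B| = 4; needs |A ∩ B| / |A| < 4/5 — false.
(b) ap-south: |A| = 7, |A ∩ B| = 4; needs |A ∩ B| ≥ |A ∖ B| — true.
(c) eu-west: |A| = 9, |A ∩ B| = 4; needs |A ∩ B| ≤ |A ∖ B| — true.
(d) eu-north: |A| = 5, |A ∩ B| = 2; needs |A ∩ B| / |A| ≥ 2/5 — true.

3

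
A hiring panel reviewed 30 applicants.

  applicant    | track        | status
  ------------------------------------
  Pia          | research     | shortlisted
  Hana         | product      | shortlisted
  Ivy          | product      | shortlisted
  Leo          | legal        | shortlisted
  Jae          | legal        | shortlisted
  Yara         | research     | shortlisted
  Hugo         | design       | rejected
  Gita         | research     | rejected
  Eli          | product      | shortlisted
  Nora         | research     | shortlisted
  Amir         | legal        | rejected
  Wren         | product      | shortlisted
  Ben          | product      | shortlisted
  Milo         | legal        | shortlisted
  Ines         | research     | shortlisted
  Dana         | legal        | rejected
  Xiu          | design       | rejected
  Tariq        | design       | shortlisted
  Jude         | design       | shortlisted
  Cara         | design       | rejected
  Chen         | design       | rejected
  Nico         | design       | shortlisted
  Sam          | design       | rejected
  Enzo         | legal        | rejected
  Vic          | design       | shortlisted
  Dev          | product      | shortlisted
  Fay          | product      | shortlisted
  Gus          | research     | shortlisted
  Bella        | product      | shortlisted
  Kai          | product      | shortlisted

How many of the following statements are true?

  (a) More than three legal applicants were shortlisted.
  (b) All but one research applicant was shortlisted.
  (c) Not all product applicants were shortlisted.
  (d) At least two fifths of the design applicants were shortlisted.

(a) legal: |A| = 6, |A ∩ B| = 3; needs |A ∩ B| > 3 — false.
(b) research: |A| = 6, |A ∩ B| = 5; needs |A ∖ B| = 1 — true.
(c) product: |A| = 9, |A ∩ B| = 9; needs A ⊄ B (|A ∖ B| ≥ 1) — false.
(d) design: |A| = 9, |A ∩ B| = 4; needs |A ∩ B| / |A| ≥ 2/5 — true.

2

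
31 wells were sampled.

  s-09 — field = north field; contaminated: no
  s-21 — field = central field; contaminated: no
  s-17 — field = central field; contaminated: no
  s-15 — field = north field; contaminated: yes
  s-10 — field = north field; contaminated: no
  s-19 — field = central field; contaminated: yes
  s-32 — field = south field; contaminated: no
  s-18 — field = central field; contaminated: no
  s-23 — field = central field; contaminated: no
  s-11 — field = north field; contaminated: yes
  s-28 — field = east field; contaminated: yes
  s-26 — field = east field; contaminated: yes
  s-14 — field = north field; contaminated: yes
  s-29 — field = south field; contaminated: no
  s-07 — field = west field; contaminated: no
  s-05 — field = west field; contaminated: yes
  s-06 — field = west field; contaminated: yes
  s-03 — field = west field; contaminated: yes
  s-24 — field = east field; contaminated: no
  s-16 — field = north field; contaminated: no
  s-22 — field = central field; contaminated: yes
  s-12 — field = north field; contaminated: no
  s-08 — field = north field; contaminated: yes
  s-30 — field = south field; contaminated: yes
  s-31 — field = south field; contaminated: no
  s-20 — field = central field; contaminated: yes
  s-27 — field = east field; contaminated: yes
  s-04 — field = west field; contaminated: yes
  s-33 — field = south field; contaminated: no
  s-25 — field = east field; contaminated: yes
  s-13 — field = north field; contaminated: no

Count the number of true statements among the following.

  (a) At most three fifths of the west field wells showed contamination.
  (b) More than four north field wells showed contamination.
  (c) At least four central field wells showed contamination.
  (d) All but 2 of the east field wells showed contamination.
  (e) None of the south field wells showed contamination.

0

(a) west field: |A| = 5, |A ∩ B| = 4; needs |A ∩ B| / |A| ≤ 3/5 — false.
(b) north field: |A| = 9, |A ∩ B| = 4; needs |A ∩ B| > 4 — false.
(c) central field: |A| = 7, |A ∩ B| = 3; needs |A ∩ B| ≥ 4 — false.
(d) east field: |A| = 5, |A ∩ B| = 4; needs |A ∖ B| = 2 — false.
(e) south field: |A| = 5, |A ∩ B| = 1; needs A ∩ B = ∅ (|A ∩ B| = 0) — false.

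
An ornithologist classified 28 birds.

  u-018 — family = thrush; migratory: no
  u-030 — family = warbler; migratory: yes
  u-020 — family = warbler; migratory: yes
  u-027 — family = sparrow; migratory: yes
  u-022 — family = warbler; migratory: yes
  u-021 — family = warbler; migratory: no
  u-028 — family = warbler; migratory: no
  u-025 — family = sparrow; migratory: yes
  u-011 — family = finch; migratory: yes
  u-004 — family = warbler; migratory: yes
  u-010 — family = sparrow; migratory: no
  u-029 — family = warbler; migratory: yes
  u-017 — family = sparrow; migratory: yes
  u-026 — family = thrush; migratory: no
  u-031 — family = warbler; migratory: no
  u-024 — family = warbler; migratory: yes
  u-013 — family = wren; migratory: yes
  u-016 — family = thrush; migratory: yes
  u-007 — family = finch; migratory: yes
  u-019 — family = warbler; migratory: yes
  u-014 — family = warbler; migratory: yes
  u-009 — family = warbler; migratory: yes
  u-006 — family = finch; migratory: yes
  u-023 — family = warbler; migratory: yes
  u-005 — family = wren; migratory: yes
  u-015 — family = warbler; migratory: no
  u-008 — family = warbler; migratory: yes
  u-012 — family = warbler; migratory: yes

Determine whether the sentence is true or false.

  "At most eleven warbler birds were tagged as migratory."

Truth condition: |A ∩ B| ≤ 11.
|A| = 16, |A ∩ B| = 12, |A ∖ B| = 4.
|A ∩ B| = 12, so the statement is false.

False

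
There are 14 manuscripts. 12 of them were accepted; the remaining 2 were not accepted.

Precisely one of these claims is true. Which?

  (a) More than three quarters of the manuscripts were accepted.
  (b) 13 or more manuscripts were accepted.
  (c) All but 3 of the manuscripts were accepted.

(a)

|A| = 14, |A ∩ B| = 12, |A ∖ B| = 2.
(a) requires |A ∩ B| / |A| > 3/4: true.
(b) requires |A ∩ B| ≥ 13: false.
(c) requires |A ∖ B| = 3: false.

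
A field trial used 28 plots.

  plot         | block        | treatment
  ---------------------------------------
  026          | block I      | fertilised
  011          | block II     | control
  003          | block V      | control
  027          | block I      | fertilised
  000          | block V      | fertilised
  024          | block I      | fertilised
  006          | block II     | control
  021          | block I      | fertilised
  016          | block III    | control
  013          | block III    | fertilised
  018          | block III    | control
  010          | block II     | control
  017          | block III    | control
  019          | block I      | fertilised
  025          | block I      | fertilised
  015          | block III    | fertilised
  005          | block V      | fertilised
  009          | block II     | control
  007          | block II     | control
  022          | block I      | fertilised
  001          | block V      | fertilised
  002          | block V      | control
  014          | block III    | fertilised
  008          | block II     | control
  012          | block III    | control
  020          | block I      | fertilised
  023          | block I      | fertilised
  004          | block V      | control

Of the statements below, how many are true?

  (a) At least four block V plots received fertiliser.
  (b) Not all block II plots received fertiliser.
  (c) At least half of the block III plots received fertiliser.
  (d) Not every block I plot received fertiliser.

(a) block V: |A| = 6, |A ∩ B| = 3; needs |A ∩ B| ≥ 4 — false.
(b) block II: |A| = 6, |A ∩ B| = 0; needs A ⊄ B (|A ∖ B| ≥ 1) — true.
(c) block III: |A| = 7, |A ∩ B| = 3; needs |A ∩ B| ≥ |A ∖ B| — false.
(d) block I: |A| = 9, |A ∩ B| = 9; needs A ⊄ B (|A ∖ B| ≥ 1) — false.

1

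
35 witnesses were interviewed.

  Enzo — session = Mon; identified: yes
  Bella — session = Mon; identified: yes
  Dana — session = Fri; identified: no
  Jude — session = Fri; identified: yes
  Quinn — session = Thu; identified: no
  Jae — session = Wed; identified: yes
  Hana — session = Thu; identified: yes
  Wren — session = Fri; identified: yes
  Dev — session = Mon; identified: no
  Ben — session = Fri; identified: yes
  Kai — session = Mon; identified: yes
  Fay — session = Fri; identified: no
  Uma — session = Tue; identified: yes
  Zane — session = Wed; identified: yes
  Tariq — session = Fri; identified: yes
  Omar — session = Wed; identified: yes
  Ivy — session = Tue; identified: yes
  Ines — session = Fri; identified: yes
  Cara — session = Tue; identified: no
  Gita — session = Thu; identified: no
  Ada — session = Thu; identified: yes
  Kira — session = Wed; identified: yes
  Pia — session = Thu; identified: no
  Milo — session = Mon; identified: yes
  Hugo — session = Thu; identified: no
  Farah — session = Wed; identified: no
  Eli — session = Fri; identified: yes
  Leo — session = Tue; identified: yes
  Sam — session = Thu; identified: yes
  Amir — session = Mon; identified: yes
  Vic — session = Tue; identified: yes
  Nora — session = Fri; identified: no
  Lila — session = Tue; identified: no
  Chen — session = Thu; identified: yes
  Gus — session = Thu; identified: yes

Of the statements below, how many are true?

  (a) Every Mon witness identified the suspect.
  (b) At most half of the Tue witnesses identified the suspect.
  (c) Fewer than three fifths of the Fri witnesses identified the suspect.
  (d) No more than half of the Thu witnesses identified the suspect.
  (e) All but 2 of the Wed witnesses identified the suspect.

0

(a) Mon: |A| = 6, |A ∩ B| = 5; needs A ⊆ B, i.e. every element of A is in B (|A ∖ B| = 0) — false.
(b) Tue: |A| = 6, |A ∩ B| = 4; needs |A ∩ B| ≤ |A ∖ B| — false.
(c) Fri: |A| = 9, |A ∩ B| = 6; needs |A ∩ B| / |A| < 3/5 — false.
(d) Thu: |A| = 9, |A ∩ B| = 5; needs |A ∩ B| ≤ |A ∖ B| — false.
(e) Wed: |A| = 5, |A ∩ B| = 4; needs |A ∖ B| = 2 — false.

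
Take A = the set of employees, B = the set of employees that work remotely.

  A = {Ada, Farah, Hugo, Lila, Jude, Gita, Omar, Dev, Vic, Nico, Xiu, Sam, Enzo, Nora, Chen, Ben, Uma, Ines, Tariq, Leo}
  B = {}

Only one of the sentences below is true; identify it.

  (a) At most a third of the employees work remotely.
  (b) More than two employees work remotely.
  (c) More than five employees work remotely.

(a)

|A| = 20, |A ∩ B| = 0, |A ∖ B| = 20.
(a) requires |A ∩ B| / |A| ≤ 1/3: true.
(b) requires |A ∩ B| > 2: false.
(c) requires |A ∩ B| > 5: false.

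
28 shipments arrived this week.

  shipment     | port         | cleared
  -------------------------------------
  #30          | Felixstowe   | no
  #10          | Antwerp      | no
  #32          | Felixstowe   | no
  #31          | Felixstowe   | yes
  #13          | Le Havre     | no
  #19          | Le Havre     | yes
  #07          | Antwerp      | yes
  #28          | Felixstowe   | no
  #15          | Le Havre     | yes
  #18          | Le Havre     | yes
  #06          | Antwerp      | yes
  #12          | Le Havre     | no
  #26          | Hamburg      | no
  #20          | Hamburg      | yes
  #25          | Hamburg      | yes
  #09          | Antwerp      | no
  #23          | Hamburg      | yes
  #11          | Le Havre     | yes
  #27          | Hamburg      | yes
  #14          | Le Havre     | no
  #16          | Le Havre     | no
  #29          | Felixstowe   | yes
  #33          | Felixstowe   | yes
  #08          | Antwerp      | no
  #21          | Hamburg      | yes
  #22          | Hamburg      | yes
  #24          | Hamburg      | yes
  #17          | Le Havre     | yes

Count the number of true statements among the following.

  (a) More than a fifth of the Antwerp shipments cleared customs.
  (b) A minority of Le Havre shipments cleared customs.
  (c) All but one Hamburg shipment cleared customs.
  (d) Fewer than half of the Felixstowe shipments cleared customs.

(a) Antwerp: |A| = 5, |A ∩ B| = 2; needs |A ∩ B| / |A| > 1/5 — true.
(b) Le Havre: |A| = 9, |A ∩ B| = 5; needs |A ∩ B| < |A ∖ B| — false.
(c) Hamburg: |A| = 8, |A ∩ B| = 7; needs |A ∖ B| = 1 — true.
(d) Felixstowe: |A| = 6, |A ∩ B| = 3; needs |A ∩ B| < |A ∖ B| — false.

2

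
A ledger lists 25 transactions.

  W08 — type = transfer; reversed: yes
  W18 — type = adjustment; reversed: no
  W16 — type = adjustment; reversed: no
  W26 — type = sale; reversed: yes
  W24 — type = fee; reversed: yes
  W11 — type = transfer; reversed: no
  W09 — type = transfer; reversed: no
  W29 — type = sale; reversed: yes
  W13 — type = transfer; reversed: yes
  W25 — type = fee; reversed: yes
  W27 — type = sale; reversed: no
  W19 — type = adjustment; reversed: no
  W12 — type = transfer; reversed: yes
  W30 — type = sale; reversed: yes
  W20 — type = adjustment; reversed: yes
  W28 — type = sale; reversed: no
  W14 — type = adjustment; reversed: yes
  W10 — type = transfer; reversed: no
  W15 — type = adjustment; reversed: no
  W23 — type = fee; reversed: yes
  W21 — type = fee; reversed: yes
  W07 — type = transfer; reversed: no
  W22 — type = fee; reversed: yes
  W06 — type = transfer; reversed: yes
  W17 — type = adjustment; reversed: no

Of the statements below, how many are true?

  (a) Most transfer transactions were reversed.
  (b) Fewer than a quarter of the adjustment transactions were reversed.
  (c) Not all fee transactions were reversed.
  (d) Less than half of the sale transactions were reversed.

(a) transfer: |A| = 8, |A ∩ B| = 4; needs |A ∩ B| > |A ∖ B| — false.
(b) adjustment: |A| = 7, |A ∩ B| = 2; needs |A ∩ B| / |A| < 1/4 — false.
(c) fee: |A| = 5, |A ∩ B| = 5; needs A ⊄ B (|A ∖ B| ≥ 1) — false.
(d) sale: |A| = 5, |A ∩ B| = 3; needs |A ∩ B| < |A ∖ B| — false.

0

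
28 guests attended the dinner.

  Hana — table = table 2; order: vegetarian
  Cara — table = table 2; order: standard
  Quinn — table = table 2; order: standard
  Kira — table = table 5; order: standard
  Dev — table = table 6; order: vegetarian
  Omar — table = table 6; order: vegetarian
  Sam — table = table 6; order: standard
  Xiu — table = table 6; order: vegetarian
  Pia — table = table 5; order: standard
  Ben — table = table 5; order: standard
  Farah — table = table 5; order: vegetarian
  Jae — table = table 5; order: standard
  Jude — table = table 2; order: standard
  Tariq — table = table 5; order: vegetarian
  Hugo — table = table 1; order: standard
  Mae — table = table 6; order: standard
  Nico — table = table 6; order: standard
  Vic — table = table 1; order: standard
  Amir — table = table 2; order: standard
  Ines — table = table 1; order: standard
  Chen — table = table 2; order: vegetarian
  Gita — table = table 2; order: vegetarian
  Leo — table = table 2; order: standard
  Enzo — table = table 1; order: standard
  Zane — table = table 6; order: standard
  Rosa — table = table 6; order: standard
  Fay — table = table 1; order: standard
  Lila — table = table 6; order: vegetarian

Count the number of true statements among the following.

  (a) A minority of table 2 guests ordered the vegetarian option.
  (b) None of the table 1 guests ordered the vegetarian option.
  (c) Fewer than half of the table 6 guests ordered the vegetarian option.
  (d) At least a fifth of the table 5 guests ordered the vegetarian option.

4

(a) table 2: |A| = 8, |A ∩ B| = 3; needs |A ∩ B| < |A ∖ B| — true.
(b) table 1: |A| = 5, |A ∩ B| = 0; needs A ∩ B = ∅ (|A ∩ B| = 0) — true.
(c) table 6: |A| = 9, |A ∩ B| = 4; needs |A ∩ B| < |A ∖ B| — true.
(d) table 5: |A| = 6, |A ∩ B| = 2; needs |A ∩ B| / |A| ≥ 1/5 — true.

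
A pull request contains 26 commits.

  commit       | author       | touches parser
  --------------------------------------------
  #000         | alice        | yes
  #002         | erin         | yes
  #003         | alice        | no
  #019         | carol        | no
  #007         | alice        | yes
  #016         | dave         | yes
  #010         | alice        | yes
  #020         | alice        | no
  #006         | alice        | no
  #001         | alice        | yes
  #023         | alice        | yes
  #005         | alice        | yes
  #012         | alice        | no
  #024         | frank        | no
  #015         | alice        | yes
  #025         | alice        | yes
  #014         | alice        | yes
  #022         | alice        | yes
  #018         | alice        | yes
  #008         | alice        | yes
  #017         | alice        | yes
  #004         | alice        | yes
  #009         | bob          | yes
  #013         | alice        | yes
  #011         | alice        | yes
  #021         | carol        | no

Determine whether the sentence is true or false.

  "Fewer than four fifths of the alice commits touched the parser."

The determiner here denotes the relation: |A ∩ B| / |A| < 4/5.
|A| = 20, |A ∩ B| = 16, |A ∖ B| = 4.
|A ∩ B|/|A| = 16/20, so the statement is false.

False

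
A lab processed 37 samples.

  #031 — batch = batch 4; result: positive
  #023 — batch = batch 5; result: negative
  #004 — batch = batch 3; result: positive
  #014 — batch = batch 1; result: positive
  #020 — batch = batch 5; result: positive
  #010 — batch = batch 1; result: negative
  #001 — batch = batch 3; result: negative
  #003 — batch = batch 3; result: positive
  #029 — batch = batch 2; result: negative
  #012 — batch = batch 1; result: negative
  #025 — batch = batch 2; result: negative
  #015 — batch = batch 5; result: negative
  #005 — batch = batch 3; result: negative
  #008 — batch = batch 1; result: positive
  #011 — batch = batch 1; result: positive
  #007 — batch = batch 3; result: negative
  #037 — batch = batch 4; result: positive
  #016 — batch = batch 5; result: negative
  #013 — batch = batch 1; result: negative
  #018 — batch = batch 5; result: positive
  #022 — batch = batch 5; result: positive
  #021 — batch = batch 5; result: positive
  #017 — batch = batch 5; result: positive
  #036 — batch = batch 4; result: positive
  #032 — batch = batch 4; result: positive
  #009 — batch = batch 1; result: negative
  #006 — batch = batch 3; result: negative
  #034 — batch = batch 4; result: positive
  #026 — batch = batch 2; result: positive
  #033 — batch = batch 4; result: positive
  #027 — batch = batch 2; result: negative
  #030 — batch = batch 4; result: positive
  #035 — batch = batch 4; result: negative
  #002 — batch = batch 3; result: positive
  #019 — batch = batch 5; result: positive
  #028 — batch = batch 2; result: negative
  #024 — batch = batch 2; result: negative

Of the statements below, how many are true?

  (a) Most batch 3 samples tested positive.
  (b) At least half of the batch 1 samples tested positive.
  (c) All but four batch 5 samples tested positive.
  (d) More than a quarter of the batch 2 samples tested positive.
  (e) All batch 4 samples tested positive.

0

(a) batch 3: |A| = 7, |A ∩ B| = 3; needs |A ∩ B| > |A ∖ B| — false.
(b) batch 1: |A| = 7, |A ∩ B| = 3; needs |A ∩ B| ≥ |A ∖ B| — false.
(c) batch 5: |A| = 9, |A ∩ B| = 6; needs |A ∖ B| = 4 — false.
(d) batch 2: |A| = 6, |A ∩ B| = 1; needs |A ∩ B| / |A| > 1/4 — false.
(e) batch 4: |A| = 8, |A ∩ B| = 7; needs A ⊆ B, i.e. every element of A is in B (|A ∖ B| = 0) — false.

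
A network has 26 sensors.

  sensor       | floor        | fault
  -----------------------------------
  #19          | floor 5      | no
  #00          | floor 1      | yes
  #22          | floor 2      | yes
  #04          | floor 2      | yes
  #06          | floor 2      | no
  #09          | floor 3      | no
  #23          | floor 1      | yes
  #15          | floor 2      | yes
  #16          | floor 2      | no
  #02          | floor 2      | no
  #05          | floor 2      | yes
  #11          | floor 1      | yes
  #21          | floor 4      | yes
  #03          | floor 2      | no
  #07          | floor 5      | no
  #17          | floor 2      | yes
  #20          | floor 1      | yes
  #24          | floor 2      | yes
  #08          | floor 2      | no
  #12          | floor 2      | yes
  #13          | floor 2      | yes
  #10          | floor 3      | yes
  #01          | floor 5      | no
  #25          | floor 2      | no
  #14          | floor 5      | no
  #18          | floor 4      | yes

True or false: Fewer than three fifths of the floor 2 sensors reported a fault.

Truth condition: |A ∩ B| / |A| < 3/5.
A (the restrictor) = {#22, #04, #06, #15, #16, #02, #05, #03, #17, #24, #08, #12, #13, #25}, |A| = 14.
A ∩ B = {#22, #04, #15, #05, #17, #24, #12, #13}, so |A ∩ B| = 8.
A ∖ B = {#06, #16, #02, #03, #08, #25}, so |A ∖ B| = 6.
|A ∩ B|/|A| = 8/14, so the statement is true.

True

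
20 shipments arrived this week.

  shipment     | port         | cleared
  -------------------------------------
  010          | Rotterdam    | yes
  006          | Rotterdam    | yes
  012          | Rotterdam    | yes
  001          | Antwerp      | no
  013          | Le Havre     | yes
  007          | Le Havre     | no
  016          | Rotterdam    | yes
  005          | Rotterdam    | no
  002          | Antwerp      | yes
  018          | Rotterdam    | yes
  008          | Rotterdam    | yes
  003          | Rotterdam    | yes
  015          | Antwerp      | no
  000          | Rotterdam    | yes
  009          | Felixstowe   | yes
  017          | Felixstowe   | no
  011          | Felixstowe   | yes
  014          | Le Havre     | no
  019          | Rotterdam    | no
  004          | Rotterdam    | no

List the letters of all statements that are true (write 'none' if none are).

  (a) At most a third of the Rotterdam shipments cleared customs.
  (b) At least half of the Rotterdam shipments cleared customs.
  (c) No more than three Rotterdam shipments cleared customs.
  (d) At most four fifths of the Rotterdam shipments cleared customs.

(b), (d)

|A| = 11, |A ∩ B| = 8, |A ∖ B| = 3.
(a) |A ∩ B| / |A| ≤ 1/3: fails.
(b) |A ∩ B| ≥ |A ∖ B|: holds.
(c) |A ∩ B| ≤ 3: fails.
(d) |A ∩ B| / |A| ≤ 4/5: holds.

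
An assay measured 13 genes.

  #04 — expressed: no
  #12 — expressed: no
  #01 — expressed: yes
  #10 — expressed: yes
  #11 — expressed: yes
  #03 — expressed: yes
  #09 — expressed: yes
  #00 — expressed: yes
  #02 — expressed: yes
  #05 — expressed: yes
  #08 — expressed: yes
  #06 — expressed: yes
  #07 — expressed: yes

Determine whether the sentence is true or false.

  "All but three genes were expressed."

False

The determiner here denotes the relation: |A ∖ B| = 3.
A (the restrictor) = {#04, #12, #01, #10, #11, #03, #09, #00, #02, #05, #08, #06, #07}, |A| = 13.
A ∖ B = {#04, #12}, so |A ∖ B| = 2.
|A ∖ B| = 2, so the statement is false.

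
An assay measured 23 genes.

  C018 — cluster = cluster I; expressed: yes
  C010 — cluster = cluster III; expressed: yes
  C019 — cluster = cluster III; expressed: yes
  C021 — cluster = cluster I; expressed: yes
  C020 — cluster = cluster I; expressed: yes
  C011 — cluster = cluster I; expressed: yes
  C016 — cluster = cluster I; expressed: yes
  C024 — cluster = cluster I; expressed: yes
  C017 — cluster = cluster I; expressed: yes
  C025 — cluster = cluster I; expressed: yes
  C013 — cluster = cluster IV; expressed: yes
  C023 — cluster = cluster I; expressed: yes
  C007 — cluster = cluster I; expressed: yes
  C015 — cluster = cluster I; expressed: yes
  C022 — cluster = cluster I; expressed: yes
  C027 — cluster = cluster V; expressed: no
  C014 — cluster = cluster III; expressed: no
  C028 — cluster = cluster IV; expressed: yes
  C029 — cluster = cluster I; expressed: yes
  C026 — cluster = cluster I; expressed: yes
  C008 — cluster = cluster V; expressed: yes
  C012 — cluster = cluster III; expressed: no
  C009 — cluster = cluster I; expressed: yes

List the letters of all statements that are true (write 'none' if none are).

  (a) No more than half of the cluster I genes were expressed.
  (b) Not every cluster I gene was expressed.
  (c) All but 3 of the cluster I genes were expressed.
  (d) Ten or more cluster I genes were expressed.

|A| = 15, |A ∩ B| = 15, |A ∖ B| = 0.
(a) |A ∩ B| ≤ |A ∖ B|: fails.
(b) A ⊄ B (|A ∖ B| ≥ 1): fails.
(c) |A ∖ B| = 3: fails.
(d) |A ∩ B| ≥ 10: holds.

(d)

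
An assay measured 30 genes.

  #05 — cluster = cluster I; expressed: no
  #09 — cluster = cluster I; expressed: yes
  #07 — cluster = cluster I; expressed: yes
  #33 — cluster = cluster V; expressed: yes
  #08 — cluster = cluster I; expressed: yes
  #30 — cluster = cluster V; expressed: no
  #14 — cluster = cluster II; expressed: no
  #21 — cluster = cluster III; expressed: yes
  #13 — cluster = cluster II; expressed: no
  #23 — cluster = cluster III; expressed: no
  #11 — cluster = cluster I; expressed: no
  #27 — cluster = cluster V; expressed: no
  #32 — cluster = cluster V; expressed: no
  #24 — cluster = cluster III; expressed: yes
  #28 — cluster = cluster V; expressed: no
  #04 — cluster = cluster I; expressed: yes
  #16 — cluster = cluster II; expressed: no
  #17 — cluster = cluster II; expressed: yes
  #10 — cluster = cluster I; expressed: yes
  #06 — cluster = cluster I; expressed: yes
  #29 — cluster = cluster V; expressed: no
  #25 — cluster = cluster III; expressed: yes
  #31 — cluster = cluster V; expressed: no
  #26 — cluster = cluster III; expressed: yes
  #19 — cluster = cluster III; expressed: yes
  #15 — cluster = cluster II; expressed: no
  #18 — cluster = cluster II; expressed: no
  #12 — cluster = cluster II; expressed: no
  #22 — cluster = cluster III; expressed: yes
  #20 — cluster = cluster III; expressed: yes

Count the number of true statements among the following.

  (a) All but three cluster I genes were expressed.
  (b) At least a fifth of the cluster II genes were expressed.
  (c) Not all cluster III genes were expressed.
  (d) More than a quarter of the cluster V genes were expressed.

(a) cluster I: |A| = 8, |A ∩ B| = 6; needs |A ∖ B| = 3 — false.
(b) cluster II: |A| = 7, |A ∩ B| = 1; needs |A ∩ B| / |A| ≥ 1/5 — false.
(c) cluster III: |A| = 8, |A ∩ B| = 7; needs A ⊄ B (|A ∖ B| ≥ 1) — true.
(d) cluster V: |A| = 7, |A ∩ B| = 1; needs |A ∩ B| / |A| > 1/4 — false.

1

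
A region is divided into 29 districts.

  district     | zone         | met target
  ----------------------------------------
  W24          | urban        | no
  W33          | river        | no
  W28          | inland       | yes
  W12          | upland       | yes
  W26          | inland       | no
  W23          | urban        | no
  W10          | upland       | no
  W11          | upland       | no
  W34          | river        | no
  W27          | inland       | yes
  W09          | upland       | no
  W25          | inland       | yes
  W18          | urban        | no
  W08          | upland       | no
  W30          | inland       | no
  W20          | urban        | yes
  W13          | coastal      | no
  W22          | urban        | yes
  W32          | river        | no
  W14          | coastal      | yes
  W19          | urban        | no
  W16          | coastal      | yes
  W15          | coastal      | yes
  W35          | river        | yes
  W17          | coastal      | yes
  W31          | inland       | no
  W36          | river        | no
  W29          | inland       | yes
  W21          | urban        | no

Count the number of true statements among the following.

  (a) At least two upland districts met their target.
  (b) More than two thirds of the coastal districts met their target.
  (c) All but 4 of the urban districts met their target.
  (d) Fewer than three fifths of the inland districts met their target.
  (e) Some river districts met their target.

(a) upland: |A| = 5, |A ∩ B| = 1; needs |A ∩ B| ≥ 2 — false.
(b) coastal: |A| = 5, |A ∩ B| = 4; needs |A ∩ B| / |A| > 2/3 — true.
(c) urban: |A| = 7, |A ∩ B| = 2; needs |A ∖ B| = 4 — false.
(d) inland: |A| = 7, |A ∩ B| = 4; needs |A ∩ B| / |A| < 3/5 — true.
(e) river: |A| = 5, |A ∩ B| = 1; needs A ∩ B ≠ ∅ (|A ∩ B| ≥ 1) — true.

3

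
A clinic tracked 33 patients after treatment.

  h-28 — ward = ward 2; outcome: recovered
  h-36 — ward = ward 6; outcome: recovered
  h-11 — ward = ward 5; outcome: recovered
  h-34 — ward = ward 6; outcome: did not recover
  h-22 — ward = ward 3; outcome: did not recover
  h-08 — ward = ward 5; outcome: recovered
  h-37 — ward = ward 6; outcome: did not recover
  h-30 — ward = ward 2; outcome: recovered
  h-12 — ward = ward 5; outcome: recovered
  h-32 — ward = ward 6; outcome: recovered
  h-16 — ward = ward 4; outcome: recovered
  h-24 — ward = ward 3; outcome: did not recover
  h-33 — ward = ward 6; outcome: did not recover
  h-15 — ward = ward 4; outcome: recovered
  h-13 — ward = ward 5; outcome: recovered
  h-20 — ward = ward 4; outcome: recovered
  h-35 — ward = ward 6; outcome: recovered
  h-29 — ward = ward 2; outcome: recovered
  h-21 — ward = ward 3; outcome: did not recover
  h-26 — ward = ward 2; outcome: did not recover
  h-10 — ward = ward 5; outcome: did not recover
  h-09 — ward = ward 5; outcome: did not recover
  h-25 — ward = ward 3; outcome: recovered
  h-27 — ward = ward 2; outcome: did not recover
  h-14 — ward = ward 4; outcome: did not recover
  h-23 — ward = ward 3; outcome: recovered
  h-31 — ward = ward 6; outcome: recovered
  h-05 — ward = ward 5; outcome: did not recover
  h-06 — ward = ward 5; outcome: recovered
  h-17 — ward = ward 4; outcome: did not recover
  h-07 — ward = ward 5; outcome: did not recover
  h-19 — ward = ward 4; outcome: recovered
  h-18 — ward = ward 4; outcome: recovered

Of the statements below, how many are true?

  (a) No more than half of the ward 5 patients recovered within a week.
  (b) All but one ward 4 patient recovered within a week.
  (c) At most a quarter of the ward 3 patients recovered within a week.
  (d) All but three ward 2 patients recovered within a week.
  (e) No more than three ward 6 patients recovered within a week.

0

(a) ward 5: |A| = 9, |A ∩ B| = 5; needs |A ∩ B| ≤ |A ∖ B| — false.
(b) ward 4: |A| = 7, |A ∩ B| = 5; needs |A ∖ B| = 1 — false.
(c) ward 3: |A| = 5, |A ∩ B| = 2; needs |A ∩ B| / |A| ≤ 1/4 — false.
(d) ward 2: |A| = 5, |A ∩ B| = 3; needs |A ∖ B| = 3 — false.
(e) ward 6: |A| = 7, |A ∩ B| = 4; needs |A ∩ B| ≤ 3 — false.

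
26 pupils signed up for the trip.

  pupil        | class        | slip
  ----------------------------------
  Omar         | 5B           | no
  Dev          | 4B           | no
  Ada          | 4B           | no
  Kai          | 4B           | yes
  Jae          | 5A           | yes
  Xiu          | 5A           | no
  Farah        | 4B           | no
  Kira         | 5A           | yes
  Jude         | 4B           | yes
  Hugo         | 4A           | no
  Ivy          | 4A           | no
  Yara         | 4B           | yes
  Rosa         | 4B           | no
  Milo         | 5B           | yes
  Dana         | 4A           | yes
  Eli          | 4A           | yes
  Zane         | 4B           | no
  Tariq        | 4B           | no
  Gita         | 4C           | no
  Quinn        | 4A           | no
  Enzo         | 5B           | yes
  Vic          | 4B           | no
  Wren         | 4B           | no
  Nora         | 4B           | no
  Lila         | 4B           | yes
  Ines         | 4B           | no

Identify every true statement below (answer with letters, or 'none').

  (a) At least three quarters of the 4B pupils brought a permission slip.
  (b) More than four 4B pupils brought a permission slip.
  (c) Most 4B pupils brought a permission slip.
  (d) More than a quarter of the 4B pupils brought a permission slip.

|A| = 14, |A ∩ B| = 4, |A ∖ B| = 10.
(a) |A ∩ B| / |A| ≥ 3/4: fails.
(b) |A ∩ B| > 4: fails.
(c) |A ∩ B| > |A ∖ B|: fails.
(d) |A ∩ B| / |A| > 1/4: holds.

(d)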